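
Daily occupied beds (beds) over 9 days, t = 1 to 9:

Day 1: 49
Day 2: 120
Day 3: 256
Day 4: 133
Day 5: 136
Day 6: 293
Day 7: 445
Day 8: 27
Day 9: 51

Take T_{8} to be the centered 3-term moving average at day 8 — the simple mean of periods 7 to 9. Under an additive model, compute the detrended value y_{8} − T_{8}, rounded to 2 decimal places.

-147.33

Trend T_8 = (445 + 27 + 51) / 3 = 523/3 = 174.3333
Detrended value: 27 − 174.3333 = -147.33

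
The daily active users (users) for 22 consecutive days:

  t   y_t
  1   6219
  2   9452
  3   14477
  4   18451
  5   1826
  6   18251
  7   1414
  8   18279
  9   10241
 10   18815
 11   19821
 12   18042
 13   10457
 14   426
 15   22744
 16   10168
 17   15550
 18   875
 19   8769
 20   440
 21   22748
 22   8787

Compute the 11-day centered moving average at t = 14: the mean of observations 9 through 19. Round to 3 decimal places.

12355.273

Sum of periods 9–19: 10241 + 18815 + 19821 + 18042 + 10457 + 426 + 22744 + 10168 + 15550 + 875 + 8769 = 135908
Divide by 11: 135908 / 11 = 12355.273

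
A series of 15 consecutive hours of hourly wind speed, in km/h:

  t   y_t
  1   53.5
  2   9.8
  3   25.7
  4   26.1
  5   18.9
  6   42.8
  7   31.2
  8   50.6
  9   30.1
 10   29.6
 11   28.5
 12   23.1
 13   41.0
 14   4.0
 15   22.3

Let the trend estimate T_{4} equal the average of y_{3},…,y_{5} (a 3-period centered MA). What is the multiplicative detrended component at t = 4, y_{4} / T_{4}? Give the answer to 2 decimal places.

Trend T_4 = (25.7 + 26.1 + 18.9) / 3 = 70.7/3 = 23.5667
Ratio to trend: 26.1 / 23.5667 = 1.11

1.11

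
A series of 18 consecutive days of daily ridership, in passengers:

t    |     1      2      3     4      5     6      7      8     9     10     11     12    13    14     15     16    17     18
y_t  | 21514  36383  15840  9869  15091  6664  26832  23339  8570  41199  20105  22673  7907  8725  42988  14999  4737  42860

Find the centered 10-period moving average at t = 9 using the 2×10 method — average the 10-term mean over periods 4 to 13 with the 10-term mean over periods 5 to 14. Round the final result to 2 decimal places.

18167.70

Sum over 4–13: 9869 + 15091 + 6664 + 26832 + 23339 + 8570 + 41199 + 20105 + 22673 + 7907 = 182249
Sum over 5–14: 15091 + 6664 + 26832 + 23339 + 8570 + 41199 + 20105 + 22673 + 7907 + 8725 = 181105
CMA at t=9 = (182249 + 181105) / (2·10) = 363354 / 20 = 18167.70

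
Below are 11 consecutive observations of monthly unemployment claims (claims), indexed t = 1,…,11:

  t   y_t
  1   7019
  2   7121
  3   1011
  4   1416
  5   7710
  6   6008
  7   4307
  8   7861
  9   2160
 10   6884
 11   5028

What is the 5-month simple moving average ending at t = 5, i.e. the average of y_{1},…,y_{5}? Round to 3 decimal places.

Sum of periods 1–5: 7019 + 7121 + 1011 + 1416 + 7710 = 24277
Divide by 5: 24277 / 5 = 4855.400

4855.400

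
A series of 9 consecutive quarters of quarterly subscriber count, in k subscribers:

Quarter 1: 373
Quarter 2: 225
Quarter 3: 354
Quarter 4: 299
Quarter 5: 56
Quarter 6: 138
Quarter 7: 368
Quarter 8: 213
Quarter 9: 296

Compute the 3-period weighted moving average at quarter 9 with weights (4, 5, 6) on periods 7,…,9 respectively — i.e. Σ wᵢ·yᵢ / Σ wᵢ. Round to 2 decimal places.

287.53

Weighted sum: 4·368 + 5·213 + 6·296 = 1472 + 1065 + 1776 = 4313
Weight total: 4 + 5 + 6 = 15
WMA = 4313 / 15 = 287.53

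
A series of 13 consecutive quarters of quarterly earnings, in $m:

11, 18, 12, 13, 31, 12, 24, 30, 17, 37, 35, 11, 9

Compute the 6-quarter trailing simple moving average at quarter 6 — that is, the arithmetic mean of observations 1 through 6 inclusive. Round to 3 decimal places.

Sum of periods 1–6: 11 + 18 + 12 + 13 + 31 + 12 = 97
Divide by 6: 97 / 6 = 16.167

16.167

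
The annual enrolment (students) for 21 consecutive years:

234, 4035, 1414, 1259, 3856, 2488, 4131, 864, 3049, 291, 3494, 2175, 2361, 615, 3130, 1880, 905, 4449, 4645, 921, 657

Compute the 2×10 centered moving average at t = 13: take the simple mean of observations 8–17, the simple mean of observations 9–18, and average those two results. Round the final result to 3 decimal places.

2055.650

Sum over 8–17: 864 + 3049 + 291 + 3494 + 2175 + 2361 + 615 + 3130 + 1880 + 905 = 18764
Sum over 9–18: 3049 + 291 + 3494 + 2175 + 2361 + 615 + 3130 + 1880 + 905 + 4449 = 22349
CMA at t=13 = (18764 + 22349) / (2·10) = 41113 / 20 = 2055.650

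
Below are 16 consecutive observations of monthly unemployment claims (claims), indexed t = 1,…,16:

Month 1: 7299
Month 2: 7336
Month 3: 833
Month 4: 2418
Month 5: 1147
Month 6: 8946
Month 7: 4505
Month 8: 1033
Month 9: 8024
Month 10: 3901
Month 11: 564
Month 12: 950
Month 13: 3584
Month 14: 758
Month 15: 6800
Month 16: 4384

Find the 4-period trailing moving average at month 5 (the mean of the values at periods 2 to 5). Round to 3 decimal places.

Sum of periods 2–5: 7336 + 833 + 2418 + 1147 = 11734
Divide by 4: 11734 / 4 = 2933.500

2933.500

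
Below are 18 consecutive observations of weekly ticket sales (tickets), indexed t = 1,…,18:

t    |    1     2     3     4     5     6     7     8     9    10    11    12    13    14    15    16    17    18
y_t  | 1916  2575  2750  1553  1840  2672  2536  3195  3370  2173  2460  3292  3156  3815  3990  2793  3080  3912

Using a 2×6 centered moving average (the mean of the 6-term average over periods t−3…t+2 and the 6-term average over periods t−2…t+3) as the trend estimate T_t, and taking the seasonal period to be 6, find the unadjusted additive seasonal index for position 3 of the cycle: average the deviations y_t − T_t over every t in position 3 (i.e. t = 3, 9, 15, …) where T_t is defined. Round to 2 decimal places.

584.00

Season position 3 occurs at t = 9, 15 (where T_t is defined).
t=9: T_9 = 2786.0000; y_9 − T_9 = 3370 − 2786.0000 = 584.0000
t=15: T_15 = 3406.0000; y_15 − T_15 = 3990 − 3406.0000 = 584.0000
Mean deviation: (584.0000 + 584.0000) / 2 = 584.00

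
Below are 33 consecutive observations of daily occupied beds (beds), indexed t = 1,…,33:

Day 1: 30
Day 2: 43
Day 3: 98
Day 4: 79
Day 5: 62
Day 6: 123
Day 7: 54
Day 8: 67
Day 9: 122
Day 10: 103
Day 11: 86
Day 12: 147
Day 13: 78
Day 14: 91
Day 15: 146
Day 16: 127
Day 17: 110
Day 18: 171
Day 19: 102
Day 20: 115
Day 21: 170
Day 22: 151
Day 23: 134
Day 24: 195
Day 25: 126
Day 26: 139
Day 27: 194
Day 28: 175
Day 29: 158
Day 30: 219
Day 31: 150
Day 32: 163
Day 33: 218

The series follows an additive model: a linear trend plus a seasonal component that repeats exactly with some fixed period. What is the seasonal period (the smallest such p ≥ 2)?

6

First differences y_{t+1} − y_t: 13, 55, -19, -17, 61, -69, 13, 55, -19, -17, 61, -69, 13, 55, …
The difference pattern repeats every 6 terms and not for any smaller step, so p = 6.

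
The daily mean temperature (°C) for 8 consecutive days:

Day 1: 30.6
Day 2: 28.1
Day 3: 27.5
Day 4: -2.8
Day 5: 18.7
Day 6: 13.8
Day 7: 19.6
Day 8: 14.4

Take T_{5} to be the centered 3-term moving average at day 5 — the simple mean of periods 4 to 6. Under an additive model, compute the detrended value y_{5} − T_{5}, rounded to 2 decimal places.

Trend T_5 = ((-2.8) + 18.7 + 13.8) / 3 = 29.7/3 = 9.9000
Detrended value: 18.7 − 9.9000 = 8.80

8.80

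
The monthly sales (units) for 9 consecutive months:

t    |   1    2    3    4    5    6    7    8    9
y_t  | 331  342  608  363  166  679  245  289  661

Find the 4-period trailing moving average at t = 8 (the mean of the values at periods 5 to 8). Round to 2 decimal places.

344.75

Sum of periods 5–8: 166 + 679 + 245 + 289 = 1379
Divide by 4: 1379 / 4 = 344.75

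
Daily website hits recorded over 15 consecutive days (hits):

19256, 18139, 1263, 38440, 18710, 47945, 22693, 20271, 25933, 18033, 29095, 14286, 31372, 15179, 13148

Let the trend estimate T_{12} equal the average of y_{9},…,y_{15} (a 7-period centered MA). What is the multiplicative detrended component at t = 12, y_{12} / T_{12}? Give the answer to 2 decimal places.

0.68

Trend T_12 = (25933 + 18033 + 29095 + 14286 + 31372 + 15179 + 13148) / 7 = 147046/7 = 21006.5714
Ratio to trend: 14286 / 21006.5714 = 0.68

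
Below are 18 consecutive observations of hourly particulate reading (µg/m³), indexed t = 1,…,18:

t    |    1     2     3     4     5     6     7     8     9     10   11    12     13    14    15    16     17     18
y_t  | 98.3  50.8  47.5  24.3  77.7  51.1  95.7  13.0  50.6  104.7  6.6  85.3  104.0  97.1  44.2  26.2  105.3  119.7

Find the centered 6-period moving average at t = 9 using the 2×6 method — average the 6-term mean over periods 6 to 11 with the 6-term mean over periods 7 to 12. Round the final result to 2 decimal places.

56.47

Sum over 6–11: 51.1 + 95.7 + 13.0 + 50.6 + 104.7 + 6.6 = 321.7
Sum over 7–12: 95.7 + 13.0 + 50.6 + 104.7 + 6.6 + 85.3 = 355.9
CMA at t=9 = (321.7 + 355.9) / (2·6) = 677.6 / 12 = 56.47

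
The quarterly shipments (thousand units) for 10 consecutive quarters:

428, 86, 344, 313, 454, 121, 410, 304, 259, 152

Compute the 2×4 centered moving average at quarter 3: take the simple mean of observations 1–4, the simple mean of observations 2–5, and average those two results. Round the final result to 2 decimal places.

296.00

Sum over 1–4: 428 + 86 + 344 + 313 = 1171
Sum over 2–5: 86 + 344 + 313 + 454 = 1197
CMA at t=3 = (1171 + 1197) / (2·4) = 2368 / 8 = 296.00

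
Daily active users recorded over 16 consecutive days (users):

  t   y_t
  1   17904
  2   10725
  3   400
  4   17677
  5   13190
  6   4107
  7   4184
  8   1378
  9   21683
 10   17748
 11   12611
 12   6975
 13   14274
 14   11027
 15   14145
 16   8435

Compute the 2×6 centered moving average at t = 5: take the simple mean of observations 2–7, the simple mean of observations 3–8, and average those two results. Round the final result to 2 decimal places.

Sum over 2–7: 10725 + 400 + 17677 + 13190 + 4107 + 4184 = 50283
Sum over 3–8: 400 + 17677 + 13190 + 4107 + 4184 + 1378 = 40936
CMA at t=5 = (50283 + 40936) / (2·6) = 91219 / 12 = 7601.58

7601.58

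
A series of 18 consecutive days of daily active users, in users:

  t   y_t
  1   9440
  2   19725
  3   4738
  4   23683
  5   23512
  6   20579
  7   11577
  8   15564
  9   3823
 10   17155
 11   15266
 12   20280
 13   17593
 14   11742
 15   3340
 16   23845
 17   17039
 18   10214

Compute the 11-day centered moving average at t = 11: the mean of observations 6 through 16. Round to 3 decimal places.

14614.909

Sum of periods 6–16: 20579 + 11577 + 15564 + 3823 + 17155 + 15266 + 20280 + 17593 + 11742 + 3340 + 23845 = 160764
Divide by 11: 160764 / 11 = 14614.909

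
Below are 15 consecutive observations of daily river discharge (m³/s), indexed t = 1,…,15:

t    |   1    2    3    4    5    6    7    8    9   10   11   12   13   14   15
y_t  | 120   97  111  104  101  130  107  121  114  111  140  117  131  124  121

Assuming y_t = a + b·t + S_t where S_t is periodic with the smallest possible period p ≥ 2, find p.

First differences y_{t+1} − y_t: -23, 14, -7, -3, 29, -23, 14, -7, -3, 29, -23, 14, …
The difference pattern repeats every 5 terms and not for any smaller step, so p = 5.

5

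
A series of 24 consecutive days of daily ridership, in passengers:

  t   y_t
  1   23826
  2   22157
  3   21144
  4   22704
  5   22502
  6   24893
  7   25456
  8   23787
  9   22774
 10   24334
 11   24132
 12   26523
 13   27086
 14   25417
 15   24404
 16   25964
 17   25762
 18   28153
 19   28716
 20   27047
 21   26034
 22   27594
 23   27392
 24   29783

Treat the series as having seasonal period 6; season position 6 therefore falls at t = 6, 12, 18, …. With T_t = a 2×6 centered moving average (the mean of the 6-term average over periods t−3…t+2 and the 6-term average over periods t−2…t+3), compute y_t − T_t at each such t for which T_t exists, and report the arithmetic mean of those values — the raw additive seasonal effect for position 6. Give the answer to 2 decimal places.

1342.83

Season position 6 occurs at t = 6, 12, 18 (where T_t is defined).
t=6: T_6 = 23550.1667; y_6 − T_6 = 24893 − 23550.1667 = 1342.8333
t=12: T_12 = 25180.1667; y_12 − T_12 = 26523 − 25180.1667 = 1342.8333
t=18: T_18 = 26810.1667; y_18 − T_18 = 28153 − 26810.1667 = 1342.8333
Mean deviation: (1342.8333 + 1342.8333 + 1342.8333) / 3 = 1342.83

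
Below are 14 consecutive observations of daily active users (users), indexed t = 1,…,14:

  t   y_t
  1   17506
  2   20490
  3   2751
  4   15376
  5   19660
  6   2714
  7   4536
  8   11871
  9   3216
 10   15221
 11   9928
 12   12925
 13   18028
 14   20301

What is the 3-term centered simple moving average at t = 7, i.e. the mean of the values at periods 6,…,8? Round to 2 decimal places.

Sum of periods 6–8: 2714 + 4536 + 11871 = 19121
Divide by 3: 19121 / 3 = 6373.67

6373.67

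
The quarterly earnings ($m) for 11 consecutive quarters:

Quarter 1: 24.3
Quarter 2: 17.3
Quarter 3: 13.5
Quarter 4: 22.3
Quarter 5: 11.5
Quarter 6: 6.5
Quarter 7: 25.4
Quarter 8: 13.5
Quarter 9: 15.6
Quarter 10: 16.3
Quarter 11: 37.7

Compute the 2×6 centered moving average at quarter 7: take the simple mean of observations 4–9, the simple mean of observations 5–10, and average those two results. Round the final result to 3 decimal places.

15.300

Sum over 4–9: 22.3 + 11.5 + 6.5 + 25.4 + 13.5 + 15.6 = 94.8
Sum over 5–10: 11.5 + 6.5 + 25.4 + 13.5 + 15.6 + 16.3 = 88.8
CMA at t=7 = (94.8 + 88.8) / (2·6) = 183.6 / 12 = 15.300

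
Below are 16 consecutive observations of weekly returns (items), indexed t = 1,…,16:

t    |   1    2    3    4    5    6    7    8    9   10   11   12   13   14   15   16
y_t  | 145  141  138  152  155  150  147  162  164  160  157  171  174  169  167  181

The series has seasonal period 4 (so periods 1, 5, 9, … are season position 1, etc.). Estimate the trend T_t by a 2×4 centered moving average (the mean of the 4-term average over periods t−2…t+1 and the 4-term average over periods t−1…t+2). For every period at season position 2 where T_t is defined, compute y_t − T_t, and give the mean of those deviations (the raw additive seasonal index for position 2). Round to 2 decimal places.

Season position 2 occurs at t = 6, 10, 14 (where T_t is defined).
t=6: T_6 = 152.2500; y_6 − T_6 = 150 − 152.2500 = -2.2500
t=10: T_10 = 161.8750; y_10 − T_10 = 160 − 161.8750 = -1.8750
t=14: T_14 = 171.5000; y_14 − T_14 = 169 − 171.5000 = -2.5000
Mean deviation: (-2.2500 + -1.8750 + -2.5000) / 3 = -2.21

-2.21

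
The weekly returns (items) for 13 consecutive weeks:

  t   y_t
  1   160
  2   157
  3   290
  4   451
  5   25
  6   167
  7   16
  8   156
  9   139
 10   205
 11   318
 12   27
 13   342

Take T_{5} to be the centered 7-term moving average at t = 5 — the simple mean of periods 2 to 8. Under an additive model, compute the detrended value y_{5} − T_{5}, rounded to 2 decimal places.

-155.29

Trend T_5 = (157 + 290 + 451 + 25 + 167 + 16 + 156) / 7 = 1262/7 = 180.2857
Detrended value: 25 − 180.2857 = -155.29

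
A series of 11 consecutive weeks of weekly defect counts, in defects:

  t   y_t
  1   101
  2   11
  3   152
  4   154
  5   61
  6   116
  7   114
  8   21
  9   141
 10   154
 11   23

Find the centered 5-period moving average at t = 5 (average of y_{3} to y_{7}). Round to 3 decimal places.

Sum of periods 3–7: 152 + 154 + 61 + 116 + 114 = 597
Divide by 5: 597 / 5 = 119.400

119.400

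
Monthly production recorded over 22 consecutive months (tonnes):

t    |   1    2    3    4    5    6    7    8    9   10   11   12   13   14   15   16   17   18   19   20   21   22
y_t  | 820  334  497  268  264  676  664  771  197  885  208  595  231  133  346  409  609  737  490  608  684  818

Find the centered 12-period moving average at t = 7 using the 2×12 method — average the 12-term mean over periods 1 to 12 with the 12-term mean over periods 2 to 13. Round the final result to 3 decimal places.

Sum over 1–12: 820 + 334 + 497 + 268 + 264 + 676 + 664 + 771 + 197 + 885 + 208 + 595 = 6179
Sum over 2–13: 334 + 497 + 268 + 264 + 676 + 664 + 771 + 197 + 885 + 208 + 595 + 231 = 5590
CMA at t=7 = (6179 + 5590) / (2·12) = 11769 / 24 = 490.375

490.375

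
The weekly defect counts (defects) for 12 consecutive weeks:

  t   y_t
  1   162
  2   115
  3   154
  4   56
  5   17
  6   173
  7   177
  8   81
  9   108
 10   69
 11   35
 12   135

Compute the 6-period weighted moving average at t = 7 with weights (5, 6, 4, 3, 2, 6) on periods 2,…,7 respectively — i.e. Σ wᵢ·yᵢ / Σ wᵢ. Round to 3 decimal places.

Weighted sum: 5·115 + 6·154 + 4·56 + 3·17 + 2·173 + 6·177 = 575 + 924 + 224 + 51 + 346 + 1062 = 3182
Weight total: 5 + 6 + 4 + 3 + 2 + 6 = 26
WMA = 3182 / 26 = 122.385

122.385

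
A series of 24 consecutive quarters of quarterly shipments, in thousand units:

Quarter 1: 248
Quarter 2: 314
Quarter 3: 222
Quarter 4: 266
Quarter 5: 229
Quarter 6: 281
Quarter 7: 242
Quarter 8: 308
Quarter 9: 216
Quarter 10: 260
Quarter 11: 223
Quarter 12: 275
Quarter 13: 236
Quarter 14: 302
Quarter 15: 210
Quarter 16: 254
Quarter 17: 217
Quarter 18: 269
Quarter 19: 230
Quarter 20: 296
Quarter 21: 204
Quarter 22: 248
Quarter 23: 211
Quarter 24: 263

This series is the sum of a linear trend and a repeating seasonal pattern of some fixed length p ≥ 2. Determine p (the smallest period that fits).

First differences y_{t+1} − y_t: 66, -92, 44, -37, 52, -39, 66, -92, 44, -37, 52, -39, 66, -92, …
The difference pattern repeats every 6 terms and not for any smaller step, so p = 6.

6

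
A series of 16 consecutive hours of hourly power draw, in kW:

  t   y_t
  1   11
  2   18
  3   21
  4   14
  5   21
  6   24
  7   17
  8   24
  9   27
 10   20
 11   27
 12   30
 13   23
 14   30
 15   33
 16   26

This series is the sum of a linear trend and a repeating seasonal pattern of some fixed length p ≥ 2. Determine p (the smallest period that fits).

First differences y_{t+1} − y_t: 7, 3, -7, 7, 3, -7, 7, 3, …
The difference pattern repeats every 3 terms and not for any smaller step, so p = 3.

3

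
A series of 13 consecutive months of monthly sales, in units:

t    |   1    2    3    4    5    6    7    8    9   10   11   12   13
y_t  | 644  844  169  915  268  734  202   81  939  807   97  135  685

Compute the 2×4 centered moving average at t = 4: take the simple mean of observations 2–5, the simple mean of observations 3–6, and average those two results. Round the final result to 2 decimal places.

535.25

Sum over 2–5: 844 + 169 + 915 + 268 = 2196
Sum over 3–6: 169 + 915 + 268 + 734 = 2086
CMA at t=4 = (2196 + 2086) / (2·4) = 4282 / 8 = 535.25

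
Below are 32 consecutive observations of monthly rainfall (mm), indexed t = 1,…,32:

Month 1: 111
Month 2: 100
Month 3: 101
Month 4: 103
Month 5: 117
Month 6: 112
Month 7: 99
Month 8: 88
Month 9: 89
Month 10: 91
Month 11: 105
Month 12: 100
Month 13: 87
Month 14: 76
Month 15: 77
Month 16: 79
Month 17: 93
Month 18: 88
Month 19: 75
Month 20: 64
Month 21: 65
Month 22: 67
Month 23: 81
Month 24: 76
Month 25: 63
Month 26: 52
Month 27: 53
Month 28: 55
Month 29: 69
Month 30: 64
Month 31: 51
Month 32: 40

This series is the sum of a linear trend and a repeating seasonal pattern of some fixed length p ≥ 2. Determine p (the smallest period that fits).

6

First differences y_{t+1} − y_t: -11, 1, 2, 14, -5, -13, -11, 1, 2, 14, -5, -13, -11, 1, …
The difference pattern repeats every 6 terms and not for any smaller step, so p = 6.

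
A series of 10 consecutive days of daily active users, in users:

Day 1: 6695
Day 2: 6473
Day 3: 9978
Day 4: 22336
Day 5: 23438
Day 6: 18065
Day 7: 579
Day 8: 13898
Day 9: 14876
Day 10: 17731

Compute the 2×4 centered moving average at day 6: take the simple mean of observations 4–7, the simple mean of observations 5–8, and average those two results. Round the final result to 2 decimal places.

15049.75

Sum over 4–7: 22336 + 23438 + 18065 + 579 = 64418
Sum over 5–8: 23438 + 18065 + 579 + 13898 = 55980
CMA at t=6 = (64418 + 55980) / (2·4) = 120398 / 8 = 15049.75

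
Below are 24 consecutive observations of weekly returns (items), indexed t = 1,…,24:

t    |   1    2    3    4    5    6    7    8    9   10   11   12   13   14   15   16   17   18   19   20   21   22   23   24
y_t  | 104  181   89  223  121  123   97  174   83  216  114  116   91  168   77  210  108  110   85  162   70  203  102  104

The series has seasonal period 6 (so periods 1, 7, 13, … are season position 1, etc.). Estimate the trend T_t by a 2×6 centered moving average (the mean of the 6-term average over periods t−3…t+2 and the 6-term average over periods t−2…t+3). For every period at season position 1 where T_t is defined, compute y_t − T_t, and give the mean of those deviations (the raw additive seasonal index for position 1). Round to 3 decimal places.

-38.889

Season position 1 occurs at t = 7, 13, 19 (where T_t is defined).
t=7: T_7 = 136.25000; y_7 − T_7 = 97 − 136.25000 = -39.25000
t=13: T_13 = 129.83333; y_13 − T_13 = 91 − 129.83333 = -38.83333
t=19: T_19 = 123.58333; y_19 − T_19 = 85 − 123.58333 = -38.58333
Mean deviation: (-39.25000 + -38.83333 + -38.58333) / 3 = -38.889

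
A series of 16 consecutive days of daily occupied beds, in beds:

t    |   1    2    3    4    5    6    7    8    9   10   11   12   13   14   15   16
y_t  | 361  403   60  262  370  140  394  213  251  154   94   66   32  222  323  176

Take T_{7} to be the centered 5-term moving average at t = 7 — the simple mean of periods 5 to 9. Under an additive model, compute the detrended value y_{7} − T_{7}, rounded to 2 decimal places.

120.40

Trend T_7 = (370 + 140 + 394 + 213 + 251) / 5 = 1368/5 = 273.6000
Detrended value: 394 − 273.6000 = 120.40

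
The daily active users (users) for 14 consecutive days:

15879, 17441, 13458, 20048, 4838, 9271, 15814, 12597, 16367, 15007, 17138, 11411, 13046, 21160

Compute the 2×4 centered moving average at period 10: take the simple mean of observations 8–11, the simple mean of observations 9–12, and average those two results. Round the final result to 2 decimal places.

15129.00

Sum over 8–11: 12597 + 16367 + 15007 + 17138 = 61109
Sum over 9–12: 16367 + 15007 + 17138 + 11411 = 59923
CMA at t=10 = (61109 + 59923) / (2·4) = 121032 / 8 = 15129.00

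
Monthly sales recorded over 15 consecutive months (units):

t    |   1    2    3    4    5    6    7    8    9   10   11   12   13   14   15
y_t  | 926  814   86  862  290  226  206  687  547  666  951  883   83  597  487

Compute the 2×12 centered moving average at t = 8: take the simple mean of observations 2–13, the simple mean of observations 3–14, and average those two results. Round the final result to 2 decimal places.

Sum over 2–13: 814 + 86 + 862 + 290 + 226 + 206 + 687 + 547 + 666 + 951 + 883 + 83 = 6301
Sum over 3–14: 86 + 862 + 290 + 226 + 206 + 687 + 547 + 666 + 951 + 883 + 83 + 597 = 6084
CMA at t=8 = (6301 + 6084) / (2·12) = 12385 / 24 = 516.04

516.04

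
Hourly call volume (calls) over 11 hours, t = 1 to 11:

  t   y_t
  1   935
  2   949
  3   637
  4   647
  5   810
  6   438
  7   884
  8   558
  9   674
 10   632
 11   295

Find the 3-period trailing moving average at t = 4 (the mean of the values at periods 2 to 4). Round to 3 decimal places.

Sum of periods 2–4: 949 + 637 + 647 = 2233
Divide by 3: 2233 / 3 = 744.333

744.333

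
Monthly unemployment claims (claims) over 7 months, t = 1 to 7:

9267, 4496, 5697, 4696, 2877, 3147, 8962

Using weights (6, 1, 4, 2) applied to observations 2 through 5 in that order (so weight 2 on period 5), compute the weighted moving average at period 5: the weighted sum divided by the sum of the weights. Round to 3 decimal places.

4400.846

Weighted sum: 6·4496 + 1·5697 + 4·4696 + 2·2877 = 26976 + 5697 + 18784 + 5754 = 57211
Weight total: 6 + 1 + 4 + 2 = 13
WMA = 57211 / 13 = 4400.846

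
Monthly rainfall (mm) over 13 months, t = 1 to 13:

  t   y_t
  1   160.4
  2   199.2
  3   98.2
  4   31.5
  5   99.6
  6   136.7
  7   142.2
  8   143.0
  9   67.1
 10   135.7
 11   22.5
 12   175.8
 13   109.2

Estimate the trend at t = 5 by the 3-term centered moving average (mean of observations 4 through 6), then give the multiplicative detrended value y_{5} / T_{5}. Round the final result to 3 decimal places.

1.116

Trend T_5 = (31.5 + 99.6 + 136.7) / 3 = 267.8/3 = 89.26667
Ratio to trend: 99.6 / 89.26667 = 1.116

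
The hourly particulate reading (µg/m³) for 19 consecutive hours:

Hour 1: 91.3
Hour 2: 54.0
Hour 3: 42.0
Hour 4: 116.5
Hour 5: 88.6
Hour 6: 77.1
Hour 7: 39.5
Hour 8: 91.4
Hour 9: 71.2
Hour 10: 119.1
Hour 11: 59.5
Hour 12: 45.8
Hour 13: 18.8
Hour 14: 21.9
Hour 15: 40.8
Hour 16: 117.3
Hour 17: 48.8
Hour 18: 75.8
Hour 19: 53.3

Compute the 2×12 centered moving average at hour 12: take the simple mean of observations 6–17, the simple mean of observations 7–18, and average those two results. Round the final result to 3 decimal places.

Sum over 6–17: 77.1 + 39.5 + 91.4 + 71.2 + 119.1 + 59.5 + 45.8 + 18.8 + 21.9 + 40.8 + 117.3 + 48.8 = 751.2
Sum over 7–18: 39.5 + 91.4 + 71.2 + 119.1 + 59.5 + 45.8 + 18.8 + 21.9 + 40.8 + 117.3 + 48.8 + 75.8 = 749.9
CMA at t=12 = (751.2 + 749.9) / (2·12) = 1501.1 / 24 = 62.546

62.546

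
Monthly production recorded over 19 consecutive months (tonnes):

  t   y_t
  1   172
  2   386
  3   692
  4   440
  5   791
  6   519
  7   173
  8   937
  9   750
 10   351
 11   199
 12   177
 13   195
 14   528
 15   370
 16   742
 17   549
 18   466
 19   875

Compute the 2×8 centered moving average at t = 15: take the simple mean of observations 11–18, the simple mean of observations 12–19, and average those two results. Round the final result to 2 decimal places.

445.50

Sum over 11–18: 199 + 177 + 195 + 528 + 370 + 742 + 549 + 466 = 3226
Sum over 12–19: 177 + 195 + 528 + 370 + 742 + 549 + 466 + 875 = 3902
CMA at t=15 = (3226 + 3902) / (2·8) = 7128 / 16 = 445.50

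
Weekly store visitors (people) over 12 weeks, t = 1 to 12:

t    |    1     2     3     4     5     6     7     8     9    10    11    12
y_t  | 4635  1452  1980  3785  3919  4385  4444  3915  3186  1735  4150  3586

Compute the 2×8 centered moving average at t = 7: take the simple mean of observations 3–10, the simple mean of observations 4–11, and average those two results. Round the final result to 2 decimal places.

3554.25

Sum over 3–10: 1980 + 3785 + 3919 + 4385 + 4444 + 3915 + 3186 + 1735 = 27349
Sum over 4–11: 3785 + 3919 + 4385 + 4444 + 3915 + 3186 + 1735 + 4150 = 29519
CMA at t=7 = (27349 + 29519) / (2·8) = 56868 / 16 = 3554.25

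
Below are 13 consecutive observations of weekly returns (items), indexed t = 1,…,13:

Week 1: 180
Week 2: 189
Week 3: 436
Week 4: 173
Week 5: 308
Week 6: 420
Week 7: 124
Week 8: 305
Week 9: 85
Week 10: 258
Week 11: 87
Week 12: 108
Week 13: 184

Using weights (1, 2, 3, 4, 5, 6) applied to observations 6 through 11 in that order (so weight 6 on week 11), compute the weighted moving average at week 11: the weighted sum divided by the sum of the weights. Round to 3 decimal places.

Weighted sum: 1·420 + 2·124 + 3·305 + 4·85 + 5·258 + 6·87 = 420 + 248 + 915 + 340 + 1290 + 522 = 3735
Weight total: 1 + 2 + 3 + 4 + 5 + 6 = 21
WMA = 3735 / 21 = 177.857

177.857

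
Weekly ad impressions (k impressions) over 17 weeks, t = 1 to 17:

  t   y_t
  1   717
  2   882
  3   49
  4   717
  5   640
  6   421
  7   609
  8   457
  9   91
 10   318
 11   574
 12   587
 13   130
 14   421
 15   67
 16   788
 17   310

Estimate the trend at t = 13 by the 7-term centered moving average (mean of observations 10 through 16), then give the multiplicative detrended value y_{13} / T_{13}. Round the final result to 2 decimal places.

Trend T_13 = (318 + 574 + 587 + 130 + 421 + 67 + 788) / 7 = 2885/7 = 412.1429
Ratio to trend: 130 / 412.1429 = 0.32

0.32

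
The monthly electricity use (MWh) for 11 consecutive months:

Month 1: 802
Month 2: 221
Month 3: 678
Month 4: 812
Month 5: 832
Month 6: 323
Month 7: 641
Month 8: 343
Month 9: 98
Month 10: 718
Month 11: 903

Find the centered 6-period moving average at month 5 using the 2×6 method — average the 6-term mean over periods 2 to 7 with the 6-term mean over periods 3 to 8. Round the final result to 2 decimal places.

Sum over 2–7: 221 + 678 + 812 + 832 + 323 + 641 = 3507
Sum over 3–8: 678 + 812 + 832 + 323 + 641 + 343 = 3629
CMA at t=5 = (3507 + 3629) / (2·6) = 7136 / 12 = 594.67

594.67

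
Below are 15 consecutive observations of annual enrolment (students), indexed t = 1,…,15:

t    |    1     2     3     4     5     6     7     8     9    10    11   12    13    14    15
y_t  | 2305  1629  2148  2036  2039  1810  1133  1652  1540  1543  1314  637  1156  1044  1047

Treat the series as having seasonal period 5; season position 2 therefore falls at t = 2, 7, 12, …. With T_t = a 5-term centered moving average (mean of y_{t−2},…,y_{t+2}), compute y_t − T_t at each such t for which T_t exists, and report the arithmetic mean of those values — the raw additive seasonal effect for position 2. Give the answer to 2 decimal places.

Season position 2 occurs at t = 7, 12 (where T_t is defined).
t=7: T_7 = 1634.8000; y_7 − T_7 = 1133 − 1634.8000 = -501.8000
t=12: T_12 = 1138.8000; y_12 − T_12 = 637 − 1138.8000 = -501.8000
Mean deviation: (-501.8000 + -501.8000) / 2 = -501.80

-501.80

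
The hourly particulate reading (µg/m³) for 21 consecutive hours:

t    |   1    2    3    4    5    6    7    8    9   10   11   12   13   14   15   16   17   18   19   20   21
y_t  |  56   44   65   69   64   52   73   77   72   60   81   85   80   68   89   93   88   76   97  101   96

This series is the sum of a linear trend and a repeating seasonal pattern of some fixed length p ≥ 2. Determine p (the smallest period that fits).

First differences y_{t+1} − y_t: -12, 21, 4, -5, -12, 21, 4, -5, -12, 21, …
The difference pattern repeats every 4 terms and not for any smaller step, so p = 4.

4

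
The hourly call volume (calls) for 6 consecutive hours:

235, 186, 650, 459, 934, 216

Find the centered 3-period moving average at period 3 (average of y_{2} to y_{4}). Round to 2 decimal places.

Sum of periods 2–4: 186 + 650 + 459 = 1295
Divide by 3: 1295 / 3 = 431.67

431.67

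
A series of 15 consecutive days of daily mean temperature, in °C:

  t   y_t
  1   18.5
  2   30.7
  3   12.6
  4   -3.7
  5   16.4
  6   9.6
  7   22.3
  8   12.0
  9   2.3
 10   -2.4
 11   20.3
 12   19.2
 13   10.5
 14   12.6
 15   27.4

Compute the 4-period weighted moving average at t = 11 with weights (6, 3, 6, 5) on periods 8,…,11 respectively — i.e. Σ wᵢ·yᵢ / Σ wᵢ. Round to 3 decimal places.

8.300

Weighted sum: 6·12.0 + 3·2.3 + 6·-2.4 + 5·20.3 = 72.0 + 6.9 + -14.4 + 101.5 = 166.0
Weight total: 6 + 3 + 6 + 5 = 20
WMA = 166.0 / 20 = 8.300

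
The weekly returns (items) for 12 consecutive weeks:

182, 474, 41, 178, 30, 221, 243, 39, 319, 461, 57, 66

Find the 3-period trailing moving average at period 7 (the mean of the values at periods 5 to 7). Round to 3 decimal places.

Sum of periods 5–7: 30 + 221 + 243 = 494
Divide by 3: 494 / 3 = 164.667

164.667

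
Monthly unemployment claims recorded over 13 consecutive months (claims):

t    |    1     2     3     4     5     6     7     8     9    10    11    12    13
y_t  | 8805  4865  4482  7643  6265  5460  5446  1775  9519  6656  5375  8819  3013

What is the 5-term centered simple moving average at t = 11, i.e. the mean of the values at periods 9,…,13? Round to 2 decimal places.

6676.40

Sum of periods 9–13: 9519 + 6656 + 5375 + 8819 + 3013 = 33382
Divide by 5: 33382 / 5 = 6676.40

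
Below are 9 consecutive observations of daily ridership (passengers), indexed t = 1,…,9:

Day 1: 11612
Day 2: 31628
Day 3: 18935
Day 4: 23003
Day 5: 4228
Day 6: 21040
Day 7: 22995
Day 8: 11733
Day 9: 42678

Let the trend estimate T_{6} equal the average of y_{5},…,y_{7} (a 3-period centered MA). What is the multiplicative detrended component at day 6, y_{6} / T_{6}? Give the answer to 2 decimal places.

1.31

Trend T_6 = (4228 + 21040 + 22995) / 3 = 48263/3 = 16087.6667
Ratio to trend: 21040 / 16087.6667 = 1.31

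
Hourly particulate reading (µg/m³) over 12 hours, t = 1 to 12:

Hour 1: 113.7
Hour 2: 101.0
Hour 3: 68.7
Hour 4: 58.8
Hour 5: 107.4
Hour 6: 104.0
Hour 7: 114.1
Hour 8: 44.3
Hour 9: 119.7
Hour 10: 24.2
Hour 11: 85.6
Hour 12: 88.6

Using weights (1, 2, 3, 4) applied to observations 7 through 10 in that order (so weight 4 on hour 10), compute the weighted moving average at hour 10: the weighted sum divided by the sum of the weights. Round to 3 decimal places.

65.860

Weighted sum: 1·114.1 + 2·44.3 + 3·119.7 + 4·24.2 = 114.1 + 88.6 + 359.1 + 96.8 = 658.6
Weight total: 1 + 2 + 3 + 4 = 10
WMA = 658.6 / 10 = 65.860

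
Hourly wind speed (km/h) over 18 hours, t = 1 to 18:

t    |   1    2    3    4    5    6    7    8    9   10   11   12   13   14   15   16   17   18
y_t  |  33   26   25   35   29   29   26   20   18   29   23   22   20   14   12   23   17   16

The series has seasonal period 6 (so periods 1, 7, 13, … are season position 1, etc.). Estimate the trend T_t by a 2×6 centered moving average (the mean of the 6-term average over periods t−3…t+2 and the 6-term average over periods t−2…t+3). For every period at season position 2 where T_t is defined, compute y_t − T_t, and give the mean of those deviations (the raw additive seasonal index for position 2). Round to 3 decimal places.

-4.583

Season position 2 occurs at t = 8, 14 (where T_t is defined).
t=8: T_8 = 24.66667; y_8 − T_8 = 20 − 24.66667 = -4.66667
t=14: T_14 = 18.50000; y_14 − T_14 = 14 − 18.50000 = -4.50000
Mean deviation: (-4.66667 + -4.50000) / 2 = -4.583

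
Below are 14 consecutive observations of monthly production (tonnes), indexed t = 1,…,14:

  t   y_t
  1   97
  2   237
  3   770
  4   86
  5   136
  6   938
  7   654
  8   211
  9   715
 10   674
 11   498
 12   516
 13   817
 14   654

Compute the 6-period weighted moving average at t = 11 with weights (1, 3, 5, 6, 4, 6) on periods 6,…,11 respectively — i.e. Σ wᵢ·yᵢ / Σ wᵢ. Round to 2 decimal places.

Weighted sum: 1·938 + 3·654 + 5·211 + 6·715 + 4·674 + 6·498 = 938 + 1962 + 1055 + 4290 + 2696 + 2988 = 13929
Weight total: 1 + 3 + 5 + 6 + 4 + 6 = 25
WMA = 13929 / 25 = 557.16

557.16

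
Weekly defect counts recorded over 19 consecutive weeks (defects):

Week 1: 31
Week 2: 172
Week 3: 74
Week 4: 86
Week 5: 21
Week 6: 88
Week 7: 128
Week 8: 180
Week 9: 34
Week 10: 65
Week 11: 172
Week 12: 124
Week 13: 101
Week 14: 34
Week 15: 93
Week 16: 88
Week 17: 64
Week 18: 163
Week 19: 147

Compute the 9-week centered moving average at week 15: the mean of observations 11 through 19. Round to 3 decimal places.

109.556

Sum of periods 11–19: 172 + 124 + 101 + 34 + 93 + 88 + 64 + 163 + 147 = 986
Divide by 9: 986 / 9 = 109.556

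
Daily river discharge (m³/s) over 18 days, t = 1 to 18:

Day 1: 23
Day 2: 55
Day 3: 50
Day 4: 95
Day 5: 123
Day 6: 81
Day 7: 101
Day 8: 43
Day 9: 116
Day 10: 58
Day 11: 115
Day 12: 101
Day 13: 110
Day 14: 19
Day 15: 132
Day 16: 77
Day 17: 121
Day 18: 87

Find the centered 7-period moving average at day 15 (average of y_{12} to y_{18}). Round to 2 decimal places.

Sum of periods 12–18: 101 + 110 + 19 + 132 + 77 + 121 + 87 = 647
Divide by 7: 647 / 7 = 92.43

92.43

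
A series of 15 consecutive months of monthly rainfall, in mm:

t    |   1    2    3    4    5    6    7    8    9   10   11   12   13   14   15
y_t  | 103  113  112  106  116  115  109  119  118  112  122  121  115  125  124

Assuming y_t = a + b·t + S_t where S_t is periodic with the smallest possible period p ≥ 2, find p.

First differences y_{t+1} − y_t: 10, -1, -6, 10, -1, -6, 10, -1, …
The difference pattern repeats every 3 terms and not for any smaller step, so p = 3.

3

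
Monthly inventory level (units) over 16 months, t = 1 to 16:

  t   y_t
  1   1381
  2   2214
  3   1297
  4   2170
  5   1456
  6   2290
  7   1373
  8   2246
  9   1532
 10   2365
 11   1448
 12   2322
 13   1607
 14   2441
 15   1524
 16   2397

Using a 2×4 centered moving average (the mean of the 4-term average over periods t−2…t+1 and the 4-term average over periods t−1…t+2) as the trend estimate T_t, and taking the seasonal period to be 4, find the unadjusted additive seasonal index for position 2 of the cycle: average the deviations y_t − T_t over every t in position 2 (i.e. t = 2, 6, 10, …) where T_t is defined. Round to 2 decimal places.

Season position 2 occurs at t = 6, 10, 14 (where T_t is defined).
t=6: T_6 = 1831.7500; y_6 − T_6 = 2290 − 1831.7500 = 458.2500
t=10: T_10 = 1907.2500; y_10 − T_10 = 2365 − 1907.2500 = 457.7500
t=14: T_14 = 1982.8750; y_14 − T_14 = 2441 − 1982.8750 = 458.1250
Mean deviation: (458.2500 + 457.7500 + 458.1250) / 3 = 458.04

458.04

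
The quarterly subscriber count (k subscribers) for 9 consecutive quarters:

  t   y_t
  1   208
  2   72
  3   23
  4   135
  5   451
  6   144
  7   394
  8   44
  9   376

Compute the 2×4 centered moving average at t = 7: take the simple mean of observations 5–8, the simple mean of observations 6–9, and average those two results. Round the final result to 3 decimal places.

248.875

Sum over 5–8: 451 + 144 + 394 + 44 = 1033
Sum over 6–9: 144 + 394 + 44 + 376 = 958
CMA at t=7 = (1033 + 958) / (2·4) = 1991 / 8 = 248.875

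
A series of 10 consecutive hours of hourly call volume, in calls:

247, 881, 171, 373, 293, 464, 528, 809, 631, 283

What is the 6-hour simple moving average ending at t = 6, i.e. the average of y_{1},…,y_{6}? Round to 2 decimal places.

Sum of periods 1–6: 247 + 881 + 171 + 373 + 293 + 464 = 2429
Divide by 6: 2429 / 6 = 404.83

404.83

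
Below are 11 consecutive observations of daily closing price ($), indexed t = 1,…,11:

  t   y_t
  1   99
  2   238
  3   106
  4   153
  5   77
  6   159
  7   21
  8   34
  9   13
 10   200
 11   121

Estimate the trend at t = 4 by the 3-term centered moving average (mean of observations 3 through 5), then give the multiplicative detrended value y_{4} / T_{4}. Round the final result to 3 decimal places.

1.366

Trend T_4 = (106 + 153 + 77) / 3 = 336/3 = 112.00000
Ratio to trend: 153 / 112.00000 = 1.366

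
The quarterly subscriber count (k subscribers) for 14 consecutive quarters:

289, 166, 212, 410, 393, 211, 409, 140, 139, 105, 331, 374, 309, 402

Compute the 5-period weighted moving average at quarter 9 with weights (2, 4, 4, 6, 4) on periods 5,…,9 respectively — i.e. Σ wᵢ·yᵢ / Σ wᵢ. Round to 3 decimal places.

Weighted sum: 2·393 + 4·211 + 4·409 + 6·140 + 4·139 = 786 + 844 + 1636 + 840 + 556 = 4662
Weight total: 2 + 4 + 4 + 6 + 4 = 20
WMA = 4662 / 20 = 233.100

233.100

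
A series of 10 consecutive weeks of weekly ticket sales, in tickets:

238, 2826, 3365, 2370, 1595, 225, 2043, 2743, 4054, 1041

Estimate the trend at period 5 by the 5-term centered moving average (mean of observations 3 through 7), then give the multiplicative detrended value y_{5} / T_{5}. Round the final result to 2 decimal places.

0.83

Trend T_5 = (3365 + 2370 + 1595 + 225 + 2043) / 5 = 9598/5 = 1919.6000
Ratio to trend: 1595 / 1919.6000 = 0.83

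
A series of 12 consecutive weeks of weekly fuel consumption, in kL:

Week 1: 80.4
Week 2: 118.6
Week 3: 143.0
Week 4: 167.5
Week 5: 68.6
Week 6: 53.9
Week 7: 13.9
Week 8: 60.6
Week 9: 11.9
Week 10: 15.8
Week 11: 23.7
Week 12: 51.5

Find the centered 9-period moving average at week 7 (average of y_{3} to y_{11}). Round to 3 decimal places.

62.100

Sum of periods 3–11: 143.0 + 167.5 + 68.6 + 53.9 + 13.9 + 60.6 + 11.9 + 15.8 + 23.7 = 558.9
Divide by 9: 558.9 / 9 = 62.100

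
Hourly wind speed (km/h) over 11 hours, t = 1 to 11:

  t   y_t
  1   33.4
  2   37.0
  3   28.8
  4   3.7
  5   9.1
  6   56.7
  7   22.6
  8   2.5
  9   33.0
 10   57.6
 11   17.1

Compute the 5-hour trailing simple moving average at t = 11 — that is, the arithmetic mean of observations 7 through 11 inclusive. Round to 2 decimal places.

26.56

Sum of periods 7–11: 22.6 + 2.5 + 33.0 + 57.6 + 17.1 = 132.8
Divide by 5: 132.8 / 5 = 26.56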